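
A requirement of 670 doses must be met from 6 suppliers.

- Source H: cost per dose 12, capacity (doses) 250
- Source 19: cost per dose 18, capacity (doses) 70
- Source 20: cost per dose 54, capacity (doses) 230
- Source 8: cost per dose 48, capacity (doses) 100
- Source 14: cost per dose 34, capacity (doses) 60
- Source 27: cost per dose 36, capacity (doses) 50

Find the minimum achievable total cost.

Fill from the cheapest supplier first.
Source H (12): use full 250 — 420 doses to go.
Source 19 at 18: take all 70 doses — 350 still needed.
Source 14 (34): use full 60 — 290 doses to go.
Take 50 from Source 27 at 36 — need 240 more.
Source 8 (48): use full 100 — 140 doses to go.
Source 20 at 54: take 140 of its 230 — requirement met.
Cost = 250×12 + 70×18 + 60×34 + 50×36 + 100×48 + 140×54 = 20460.

20460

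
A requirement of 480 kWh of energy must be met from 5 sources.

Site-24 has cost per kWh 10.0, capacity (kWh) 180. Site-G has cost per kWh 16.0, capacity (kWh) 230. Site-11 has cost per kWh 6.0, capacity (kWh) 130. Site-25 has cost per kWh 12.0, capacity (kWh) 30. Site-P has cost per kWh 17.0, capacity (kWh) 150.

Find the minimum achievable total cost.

Fill from the cheapest source first.
Site-11 at 6.0: take all 130 kWh → 350 still needed.
Site-24 at 10.0: take all 180 kWh → 170 still needed.
Site-25 (12.0): use full 30 → 140 kWh to go.
Site-G at 16.0: take 140 of its 230 → requirement met.
Site-P: unused.
Cost = 130×6.0 + 180×10.0 + 30×12.0 + 140×16.0 = 5180.

5180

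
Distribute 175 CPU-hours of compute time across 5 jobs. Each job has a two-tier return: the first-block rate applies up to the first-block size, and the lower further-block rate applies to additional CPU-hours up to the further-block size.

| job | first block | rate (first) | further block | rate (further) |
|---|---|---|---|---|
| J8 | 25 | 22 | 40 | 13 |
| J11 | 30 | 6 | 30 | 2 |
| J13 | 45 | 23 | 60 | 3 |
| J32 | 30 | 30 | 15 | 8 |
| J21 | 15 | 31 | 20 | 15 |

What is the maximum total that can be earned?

Treat each block as its own option and order by rate: J21/T1 31 > J32/T1 30 > J13/T1 23 > J8/T1 22 > J21/T2 15 > J8/T2 13 > J32/T2 8 > J11/T1 6 > J13/T2 3 > J11/T2 2.
Fill J21 T1 block (15 at 31) — 160 left.
J32/T1 (30): +30 — 130 left.
J13/T1 (23): +45 — 85 left.
J8 T1 at 22: fill all 25 — 60 left.
J21/T2 (15): +20 — 40 left.
J8 T2 at 13: fill all 40 — 0 left.
Total = 31×15 + 30×30 + 23×45 + 22×25 + 15×20 + 13×40 = 3770.

3770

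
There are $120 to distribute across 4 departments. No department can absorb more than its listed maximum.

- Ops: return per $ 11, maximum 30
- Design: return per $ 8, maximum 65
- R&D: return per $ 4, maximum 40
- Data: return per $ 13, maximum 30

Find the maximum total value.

Rank by return per $: Data 13 > Ops 11 > Design 8 > R&D 4.
Data: +30 to 30 (cap) ; 90 left.
Give Ops 30 to hit its cap of 30 ; 60 left.
Design: +60 (room for 65) → 60. Pool exhausted.
Total = 11×30 + 8×60 + 13×30 = 1200.

1200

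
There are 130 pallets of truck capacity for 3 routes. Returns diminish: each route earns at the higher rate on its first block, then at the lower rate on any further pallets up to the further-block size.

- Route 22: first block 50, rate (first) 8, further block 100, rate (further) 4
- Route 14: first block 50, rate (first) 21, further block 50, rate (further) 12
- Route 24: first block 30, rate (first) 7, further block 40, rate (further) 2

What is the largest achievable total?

Order all 6 blocks by rate: Route 14/tier1 21 > Route 14/tier2 12 > Route 22/tier1 8 > Route 24/tier1 7 > Route 22/tier2 4 > Route 24/tier2 2.
Route 14 tier1 at 21: fill all 50 → 80 left.
Route 14/tier2 (12): +50 → 30 left.
Route 22/tier1: +30 of 50 at 8; pool empty.
Total = 21×50 + 12×50 + 8×30 = 1890.

1890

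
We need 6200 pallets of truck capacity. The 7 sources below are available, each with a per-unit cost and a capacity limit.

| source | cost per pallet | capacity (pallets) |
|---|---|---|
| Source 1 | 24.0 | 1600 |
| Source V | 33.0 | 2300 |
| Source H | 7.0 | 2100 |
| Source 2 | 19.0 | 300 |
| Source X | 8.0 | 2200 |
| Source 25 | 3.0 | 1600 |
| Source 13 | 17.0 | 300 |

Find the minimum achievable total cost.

Cheapest first:
Source 25 at 3.0: take all 1600 pallets ; 4600 still needed.
Source H at 7.0: take all 2100 pallets ; 2500 still needed.
Take 2200 from Source X at 8.0 ; need 300 more.
Source 13 at 17.0: take all 300 pallets ; 0 still needed.
Source 2, Source 1, Source V: unused.
Cost = 1600×3.0 + 2100×7.0 + 2200×8.0 + 300×17.0 = 42200.

42200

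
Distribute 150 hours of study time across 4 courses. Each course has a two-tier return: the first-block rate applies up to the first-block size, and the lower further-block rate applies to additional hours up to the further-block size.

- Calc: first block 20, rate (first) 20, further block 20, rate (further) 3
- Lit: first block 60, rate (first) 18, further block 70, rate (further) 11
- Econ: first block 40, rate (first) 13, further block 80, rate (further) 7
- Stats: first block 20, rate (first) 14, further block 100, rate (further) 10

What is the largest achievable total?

2390

Treat each block as its own option and order by rate: Calc/tier1 20 > Lit/tier1 18 > Stats/tier1 14 > Econ/tier1 13 > Lit/tier2 11 > Stats/tier2 10 > Econ/tier2 7 > Calc/tier2 3.
Fill Calc tier1 block (20 at 20) → 130 left.
Lit tier1 at 18: fill all 60 → 70 left.
Stats/tier1 (14): +20 → 50 left.
Fill Econ tier1 block (40 at 13) → 10 left.
Lit/tier2: +10 of 70 at 11; pool empty.
Total = 20×20 + 18×60 + 14×20 + 13×40 + 11×10 = 2390.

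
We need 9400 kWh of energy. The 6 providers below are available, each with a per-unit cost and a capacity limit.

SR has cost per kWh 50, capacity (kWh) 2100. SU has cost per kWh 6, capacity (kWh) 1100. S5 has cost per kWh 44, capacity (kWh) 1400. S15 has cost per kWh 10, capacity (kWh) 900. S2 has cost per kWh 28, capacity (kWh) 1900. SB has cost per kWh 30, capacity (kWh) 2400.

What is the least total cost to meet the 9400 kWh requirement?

287400

Fill from the cheapest provider first.
Take 1100 from SU at 6 → need 8300 more.
Take 900 from S15 at 10 → need 7400 more.
Take 1900 from S2 at 28 → need 5500 more.
Take 2400 from SB at 30 → need 3100 more.
S5 (44): use full 1400 → 1700 kWh to go.
SR (50): take the remaining 1700 → done.
Cost = 1100×6 + 900×10 + 1900×28 + 2400×30 + 1400×44 + 1700×50 = 287400.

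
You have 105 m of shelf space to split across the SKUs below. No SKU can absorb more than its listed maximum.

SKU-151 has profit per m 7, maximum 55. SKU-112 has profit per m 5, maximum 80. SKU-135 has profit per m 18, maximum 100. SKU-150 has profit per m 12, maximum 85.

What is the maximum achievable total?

1860

Highest profit per m first: SKU-135 18 > SKU-150 12 > SKU-151 7 > SKU-112 5.
Give SKU-135 100 to hit its cap of 100 ; 5 left.
SKU-150 has room for 85 but only 5 remain, so it gets 5.
Total = 18×100 + 12×5 = 1860.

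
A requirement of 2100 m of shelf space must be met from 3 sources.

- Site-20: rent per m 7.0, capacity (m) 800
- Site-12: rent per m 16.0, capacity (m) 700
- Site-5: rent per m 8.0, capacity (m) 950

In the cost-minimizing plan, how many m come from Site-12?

350

Use sources in increasing cost order.
Site-20 (7.0): use full 800 → 1300 m to go.
Site-5 at 8.0: take all 950 m → 350 still needed.
Take 350 from Site-12 at 16.0 to finish.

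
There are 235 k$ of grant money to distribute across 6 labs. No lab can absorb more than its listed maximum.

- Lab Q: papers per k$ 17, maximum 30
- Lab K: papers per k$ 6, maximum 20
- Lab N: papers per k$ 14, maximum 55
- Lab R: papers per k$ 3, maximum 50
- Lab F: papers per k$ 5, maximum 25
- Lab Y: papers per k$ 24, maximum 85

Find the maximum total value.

3625

Order the labs by papers per k$: Lab Y 24 > Lab Q 17 > Lab N 14 > Lab K 6 > Lab F 5 > Lab R 3.
Lab Y takes 85 to reach its cap of 85 ; 150 left.
Give Lab Q 30 to hit its cap of 30 ; 120 left.
Lab N takes 55 to reach its cap of 55 ; 65 left.
Give Lab K 20 to hit its cap of 20 ; 45 left.
Give Lab F 25 to hit its cap of 25 ; 20 left.
Lab R has room for 50 but only 20 remain, so it gets 20.
Total = 17×30 + 6×20 + 14×55 + 3×20 + 5×25 + 24×85 = 3625.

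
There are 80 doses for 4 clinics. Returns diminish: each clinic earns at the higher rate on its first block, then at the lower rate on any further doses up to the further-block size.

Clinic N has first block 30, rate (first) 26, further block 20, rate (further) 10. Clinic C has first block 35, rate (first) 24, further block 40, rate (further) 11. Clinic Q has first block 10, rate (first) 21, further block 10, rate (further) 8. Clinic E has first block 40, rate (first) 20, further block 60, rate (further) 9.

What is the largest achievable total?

1930

Order all 8 blocks by rate: Clinic N/tier1 26 > Clinic C/tier1 24 > Clinic Q/tier1 21 > Clinic E/tier1 20 > Clinic C/tier2 11 > Clinic N/tier2 10 > Clinic E/tier2 9 > Clinic Q/tier2 8.
Clinic N/tier1 (26): +30 — 50 left.
Clinic C/tier1 (24): +35 — 15 left.
Clinic Q tier1 at 21: fill all 10 — 5 left.
Clinic E/tier1: +5 of 40 at 20; pool empty.
Total = 26×30 + 24×35 + 21×10 + 20×5 = 1930.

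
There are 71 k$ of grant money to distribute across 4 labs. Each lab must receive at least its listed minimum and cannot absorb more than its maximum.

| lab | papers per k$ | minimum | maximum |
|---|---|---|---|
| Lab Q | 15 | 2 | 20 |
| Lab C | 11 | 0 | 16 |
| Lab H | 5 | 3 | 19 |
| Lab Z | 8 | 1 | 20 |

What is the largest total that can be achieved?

711

Meeting every minimum uses 2+0+3+1 = 6 k$, leaving 65.
Rank by papers per k$: Lab Q 15 > Lab C 11 > Lab Z 8 > Lab H 5.
Lab Q: +18 to 20 (cap) — 47 left.
Give Lab C 16 more to hit its cap of 16 — 31 left.
Lab Z: +19 to 20 (cap) — 12 left.
Lab H: +12 (room for 16) → 15. Pool exhausted.
Total = 15×20 + 11×16 + 5×15 + 8×20 = 711.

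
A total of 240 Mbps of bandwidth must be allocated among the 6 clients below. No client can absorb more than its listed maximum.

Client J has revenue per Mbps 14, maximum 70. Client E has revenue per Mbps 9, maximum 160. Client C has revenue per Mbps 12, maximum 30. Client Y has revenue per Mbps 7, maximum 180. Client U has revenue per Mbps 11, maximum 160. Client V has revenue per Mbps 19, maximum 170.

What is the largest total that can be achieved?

Highest revenue per Mbps first: Client V 19 > Client J 14 > Client C 12 > Client U 11 > Client E 9 > Client Y 7.
Client V takes 170 to reach its cap of 170 ; 70 left.
Client J takes 70 to reach its cap of 70 ; 0 left.
Total = 14×70 + 19×170 = 4210.

4210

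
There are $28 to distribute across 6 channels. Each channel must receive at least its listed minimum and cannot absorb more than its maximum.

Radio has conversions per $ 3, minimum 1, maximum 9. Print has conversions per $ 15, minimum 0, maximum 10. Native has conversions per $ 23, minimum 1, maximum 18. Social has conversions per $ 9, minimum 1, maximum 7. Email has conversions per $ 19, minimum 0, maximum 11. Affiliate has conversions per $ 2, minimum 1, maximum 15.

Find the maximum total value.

Meeting every minimum uses 1+0+1+1+0+1 = 4 $, leaving 24.
Order the channels by conversions per $: Native 23 > Email 19 > Print 15 > Social 9 > Radio 3 > Affiliate 2.
Native takes 17 more to reach its cap of 18 — 7 left.
Email: +7 (room for 11) → 7. Pool exhausted.
Total = 3×1 + 23×18 + 9×1 + 19×7 + 2×1 = 561.

561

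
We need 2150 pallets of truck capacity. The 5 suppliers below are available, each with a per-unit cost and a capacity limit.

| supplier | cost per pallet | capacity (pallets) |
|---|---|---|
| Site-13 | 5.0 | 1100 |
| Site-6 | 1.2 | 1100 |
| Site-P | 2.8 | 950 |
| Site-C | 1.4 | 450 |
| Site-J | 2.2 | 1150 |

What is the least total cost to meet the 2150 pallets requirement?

3270

Use suppliers in increasing cost order.
Site-6 (1.2): use full 1100 ; 1050 pallets to go.
Site-C at 1.4: take all 450 pallets ; 600 still needed.
Take 600 from Site-J at 2.2 to finish.
Site-P, Site-13: unused.
Cost = 1100×1.2 + 450×1.4 + 600×2.2 = 3270.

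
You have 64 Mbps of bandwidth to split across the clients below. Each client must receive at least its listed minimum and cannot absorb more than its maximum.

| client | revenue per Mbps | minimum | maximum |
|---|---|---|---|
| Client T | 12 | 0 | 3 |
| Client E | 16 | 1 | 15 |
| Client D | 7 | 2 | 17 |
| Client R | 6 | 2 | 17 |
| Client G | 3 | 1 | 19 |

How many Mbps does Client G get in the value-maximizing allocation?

12

Meeting every minimum uses 0+1+2+2+1 = 6 Mbps, leaving 58.
Order the clients by revenue per Mbps: Client E 16 > Client T 12 > Client D 7 > Client R 6 > Client G 3.
Give Client E 14 more to hit its cap of 15 — 44 left.
Give Client T 3 more to hit its cap of 3 — 41 left.
Give Client D 15 more to hit its cap of 17 — 26 left.
Client R takes 15 more to reach its cap of 17 — 11 left.
Only 11 left; Client G takes them to reach 12.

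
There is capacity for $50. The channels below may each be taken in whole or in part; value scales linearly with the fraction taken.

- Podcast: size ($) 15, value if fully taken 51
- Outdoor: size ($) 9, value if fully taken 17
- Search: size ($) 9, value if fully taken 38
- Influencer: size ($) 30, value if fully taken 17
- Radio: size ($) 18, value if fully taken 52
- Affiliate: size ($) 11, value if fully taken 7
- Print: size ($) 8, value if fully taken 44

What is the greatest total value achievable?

185

Sort by value density: Print 44/8≈5.5, Search 38/9≈4.22, Podcast 51/15≈3.4, Radio 52/18≈2.89, Outdoor 17/9≈1.89, Affiliate 7/11≈0.636, Influencer 17/30≈0.567.
Print: take in full, 8 $ for value 44 ; 42 left.
Search: take in full, 9 $ for value 38 ; 33 left.
All 15 $ of Podcast fit (value 51) ; 18 remain.
Radio: take in full, 18 $ for value 52 ; 0 left.
Total value = 185.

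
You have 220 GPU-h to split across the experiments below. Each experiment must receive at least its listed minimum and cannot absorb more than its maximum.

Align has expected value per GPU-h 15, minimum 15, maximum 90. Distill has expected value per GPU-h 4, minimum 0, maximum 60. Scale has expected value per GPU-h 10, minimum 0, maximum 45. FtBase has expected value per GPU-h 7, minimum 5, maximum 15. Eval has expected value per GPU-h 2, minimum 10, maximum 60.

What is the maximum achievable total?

2165

Meeting every minimum uses 15+0+0+5+10 = 30 GPU-h, leaving 190.
Order the experiments by expected value per GPU-h: Align 15 > Scale 10 > FtBase 7 > Distill 4 > Eval 2.
Align takes 75 more to reach its cap of 90 — 115 left.
Scale takes 45 more to reach its cap of 45 — 70 left.
Give FtBase 10 more to hit its cap of 15 — 60 left.
Distill takes 60 more to reach its cap of 60 — 0 left.
Total = 15×90 + 4×60 + 10×45 + 7×15 + 2×10 = 2165.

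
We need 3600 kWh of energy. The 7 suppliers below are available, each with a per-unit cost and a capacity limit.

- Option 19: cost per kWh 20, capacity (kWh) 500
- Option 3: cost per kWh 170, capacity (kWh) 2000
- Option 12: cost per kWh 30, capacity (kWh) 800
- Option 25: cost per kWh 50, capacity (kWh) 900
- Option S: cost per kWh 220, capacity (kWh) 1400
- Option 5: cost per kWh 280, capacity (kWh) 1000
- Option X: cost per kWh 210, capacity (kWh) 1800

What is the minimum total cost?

317000

Use suppliers in increasing cost order.
Take 500 from Option 19 at 20 ; need 3100 more.
Option 12 at 30: take all 800 kWh ; 2300 still needed.
Take 900 from Option 25 at 50 ; need 1400 more.
Option 3 at 170: take 1400 of its 2000 ; requirement met.
Option X, Option S, Option 5: unused.
Cost = 500×20 + 800×30 + 900×50 + 1400×170 = 317000.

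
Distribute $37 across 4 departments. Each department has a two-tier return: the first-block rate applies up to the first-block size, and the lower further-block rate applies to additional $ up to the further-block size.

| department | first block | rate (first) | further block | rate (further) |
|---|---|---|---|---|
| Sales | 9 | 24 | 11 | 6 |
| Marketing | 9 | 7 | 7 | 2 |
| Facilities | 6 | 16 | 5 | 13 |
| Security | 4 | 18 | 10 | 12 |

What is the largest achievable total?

Order all 8 blocks by rate: Sales/tier1 24 > Security/tier1 18 > Facilities/tier1 16 > Facilities/tier2 13 > Security/tier2 12 > Marketing/tier1 7 > Sales/tier2 6 > Marketing/tier2 2.
Sales tier1 at 24: fill all 9 → 28 left.
Security/tier1 (18): +4 → 24 left.
Facilities/tier1 (16): +6 → 18 left.
Facilities tier2 at 13: fill all 5 → 13 left.
Fill Security tier2 block (10 at 12) → 3 left.
Marketing/tier1: +3 of 9 at 7; pool empty.
Total = 24×9 + 18×4 + 16×6 + 13×5 + 12×10 + 7×3 = 590.

590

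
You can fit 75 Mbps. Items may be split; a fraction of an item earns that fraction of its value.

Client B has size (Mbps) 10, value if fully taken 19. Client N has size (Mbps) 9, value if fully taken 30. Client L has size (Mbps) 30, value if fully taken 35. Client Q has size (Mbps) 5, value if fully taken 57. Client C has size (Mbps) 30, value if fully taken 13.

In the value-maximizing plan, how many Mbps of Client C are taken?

21

Best value per unit of size first: Client Q 57/5≈11.4, Client N 30/9≈3.33, Client B 19/10≈1.9, Client L 35/30≈1.17, Client C 13/30≈0.433.
All 5 Mbps of Client Q fit (value 57) → 70 remain.
Client N: take in full, 9 Mbps for value 30 → 61 left.
All 10 Mbps of Client B fit (value 19) → 51 remain.
All 30 Mbps of Client L fit (value 35) → 21 remain.
Fill the last 21 Mbps with part of Client C: 21/30 of it earns 9.1.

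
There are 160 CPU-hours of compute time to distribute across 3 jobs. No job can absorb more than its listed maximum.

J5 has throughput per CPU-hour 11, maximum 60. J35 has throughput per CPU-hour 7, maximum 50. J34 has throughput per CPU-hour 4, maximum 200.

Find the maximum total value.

1210

Order the jobs by throughput per CPU-hour: J5 11 > J35 7 > J34 4.
Give J5 60 to hit its cap of 60 → 100 left.
Give J35 50 to hit its cap of 50 → 50 left.
Only 50 left; J34 takes them to reach 50.
Total = 11×60 + 7×50 + 4×50 = 1210.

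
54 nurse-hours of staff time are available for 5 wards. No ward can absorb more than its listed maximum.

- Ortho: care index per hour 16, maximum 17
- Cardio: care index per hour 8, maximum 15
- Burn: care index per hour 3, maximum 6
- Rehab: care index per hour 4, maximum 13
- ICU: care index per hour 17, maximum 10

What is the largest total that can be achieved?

610

Rank by care index per hour: ICU 17 > Ortho 16 > Cardio 8 > Rehab 4 > Burn 3.
ICU takes 10 to reach its cap of 10 — 44 left.
Ortho: +17 to 17 (cap) — 27 left.
Cardio takes 15 to reach its cap of 15 — 12 left.
Rehab has room for 13 but only 12 remain, so it gets 12.
Total = 16×17 + 8×15 + 4×12 + 17×10 = 610.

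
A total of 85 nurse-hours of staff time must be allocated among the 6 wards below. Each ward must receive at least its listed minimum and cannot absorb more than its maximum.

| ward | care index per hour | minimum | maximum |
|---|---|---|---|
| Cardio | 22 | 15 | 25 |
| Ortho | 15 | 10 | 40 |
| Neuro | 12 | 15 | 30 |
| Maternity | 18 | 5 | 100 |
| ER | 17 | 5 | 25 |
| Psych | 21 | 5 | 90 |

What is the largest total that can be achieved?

Meeting every minimum uses 15+10+15+5+5+5 = 55 nurse-hours, leaving 30.
Order the wards by care index per hour: Cardio 22 > Psych 21 > Maternity 18 > ER 17 > Ortho 15 > Neuro 12.
Cardio takes 10 more to reach its cap of 25 — 20 left.
Psych has room for 85 more but only 20 remain, so it gets 25.
Total = 22×25 + 15×10 + 12×15 + 18×5 + 17×5 + 21×25 = 1580.

1580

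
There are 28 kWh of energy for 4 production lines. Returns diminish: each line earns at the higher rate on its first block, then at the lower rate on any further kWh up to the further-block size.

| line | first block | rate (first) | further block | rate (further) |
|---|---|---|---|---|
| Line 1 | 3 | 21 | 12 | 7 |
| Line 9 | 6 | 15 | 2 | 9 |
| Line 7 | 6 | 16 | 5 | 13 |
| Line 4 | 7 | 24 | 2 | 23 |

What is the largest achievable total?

515

Order all 8 blocks by rate: Line 4/T1 24 > Line 4/T2 23 > Line 1/T1 21 > Line 7/T1 16 > Line 9/T1 15 > Line 7/T2 13 > Line 9/T2 9 > Line 1/T2 7.
Line 4/T1 (24): +7 → 21 left.
Line 4/T2 (23): +2 → 19 left.
Line 1 T1 at 21: fill all 3 → 16 left.
Line 7 T1 at 16: fill all 6 → 10 left.
Line 9/T1 (15): +6 → 4 left.
4 remain; put them into Line 7 T2 at 13.
Total = 24×7 + 23×2 + 21×3 + 16×6 + 15×6 + 13×4 = 515.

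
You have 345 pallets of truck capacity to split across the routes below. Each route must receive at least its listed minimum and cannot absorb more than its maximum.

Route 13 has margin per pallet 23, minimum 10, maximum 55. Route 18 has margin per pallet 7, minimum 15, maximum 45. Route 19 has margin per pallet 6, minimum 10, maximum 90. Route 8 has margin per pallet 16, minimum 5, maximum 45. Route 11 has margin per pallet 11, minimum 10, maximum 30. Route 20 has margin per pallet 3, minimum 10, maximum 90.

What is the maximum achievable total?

3410

Meeting every minimum uses 10+15+10+5+10+10 = 60 pallets, leaving 285.
Order the routes by margin per pallet: Route 13 23 > Route 8 16 > Route 11 11 > Route 18 7 > Route 19 6 > Route 20 3.
Give Route 13 45 more to hit its cap of 55 ; 240 left.
Route 8: +40 to 45 (cap) ; 200 left.
Route 11 takes 20 more to reach its cap of 30 ; 180 left.
Route 18 takes 30 more to reach its cap of 45 ; 150 left.
Give Route 19 80 more to hit its cap of 90 ; 70 left.
Only 70 left; Route 20 takes them to reach 80.
Total = 23×55 + 7×45 + 6×90 + 16×45 + 11×30 + 3×80 = 3410.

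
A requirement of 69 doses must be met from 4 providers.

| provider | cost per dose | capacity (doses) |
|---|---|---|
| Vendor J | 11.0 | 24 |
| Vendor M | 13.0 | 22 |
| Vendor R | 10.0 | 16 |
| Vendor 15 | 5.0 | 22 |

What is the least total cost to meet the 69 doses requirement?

Cheapest first:
Vendor 15 at 5.0: take all 22 doses — 47 still needed.
Take 16 from Vendor R at 10.0 — need 31 more.
Take 24 from Vendor J at 11.0 — need 7 more.
Take 7 from Vendor M at 13.0 to finish.
Cost = 22×5.0 + 16×10.0 + 24×11.0 + 7×13.0 = 625.

625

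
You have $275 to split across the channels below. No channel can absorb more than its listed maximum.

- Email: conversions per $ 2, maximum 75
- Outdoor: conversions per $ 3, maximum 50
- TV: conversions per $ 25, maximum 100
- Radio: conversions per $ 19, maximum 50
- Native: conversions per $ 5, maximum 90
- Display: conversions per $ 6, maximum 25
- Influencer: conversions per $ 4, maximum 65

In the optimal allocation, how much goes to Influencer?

10

Order the channels by conversions per $: TV 25 > Radio 19 > Display 6 > Native 5 > Influencer 4 > Outdoor 3 > Email 2.
TV: +100 to 100 (cap) — 175 left.
Give Radio 50 to hit its cap of 50 — 125 left.
Display takes 25 to reach its cap of 25 — 100 left.
Native takes 90 to reach its cap of 90 — 10 left.
Influencer has room for 65 but only 10 remain, so it gets 10.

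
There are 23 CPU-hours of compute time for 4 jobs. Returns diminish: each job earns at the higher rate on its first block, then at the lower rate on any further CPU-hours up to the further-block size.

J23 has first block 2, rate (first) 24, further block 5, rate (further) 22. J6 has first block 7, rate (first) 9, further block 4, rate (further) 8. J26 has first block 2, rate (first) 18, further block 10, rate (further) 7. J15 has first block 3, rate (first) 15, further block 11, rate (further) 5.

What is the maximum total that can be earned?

334

Treat each block as its own option and order by rate: J23/first 24 > J23/second 22 > J26/first 18 > J15/first 15 > J6/first 9 > J6/second 8 > J26/second 7 > J15/second 5.
J23 first at 24: fill all 2 ; 21 left.
J23/second (22): +5 ; 16 left.
J26/first (18): +2 ; 14 left.
Fill J15 first block (3 at 15) ; 11 left.
J6 first at 9: fill all 7 ; 4 left.
J6 second at 8: fill all 4 ; 0 left.
Total = 24×2 + 22×5 + 18×2 + 15×3 + 9×7 + 8×4 = 334.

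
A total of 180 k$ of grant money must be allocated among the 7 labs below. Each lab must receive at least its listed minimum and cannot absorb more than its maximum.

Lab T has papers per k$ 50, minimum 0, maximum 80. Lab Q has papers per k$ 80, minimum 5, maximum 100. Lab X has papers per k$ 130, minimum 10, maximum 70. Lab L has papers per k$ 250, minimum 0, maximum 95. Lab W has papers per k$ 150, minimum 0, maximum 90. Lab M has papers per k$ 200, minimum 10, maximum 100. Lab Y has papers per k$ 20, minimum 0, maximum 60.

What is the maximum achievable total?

Meeting every minimum uses 0+5+10+0+0+10+0 = 25 k$, leaving 155.
Highest papers per k$ first: Lab L 250 > Lab M 200 > Lab W 150 > Lab X 130 > Lab Q 80 > Lab T 50 > Lab Y 20.
Lab L: +95 to 95 (cap) — 60 left.
Only 60 left; Lab M takes them to reach 70.
Total = 80×5 + 130×10 + 250×95 + 200×70 = 39450.

39450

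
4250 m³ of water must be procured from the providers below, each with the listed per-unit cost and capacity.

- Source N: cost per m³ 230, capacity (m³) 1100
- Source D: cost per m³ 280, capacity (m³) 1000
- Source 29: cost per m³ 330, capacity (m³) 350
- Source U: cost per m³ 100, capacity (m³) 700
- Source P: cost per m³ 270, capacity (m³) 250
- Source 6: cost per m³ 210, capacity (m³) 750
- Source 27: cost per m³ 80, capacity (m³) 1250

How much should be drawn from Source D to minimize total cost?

200

Use providers in increasing cost order.
Source 27 at 80: take all 1250 m³ ; 3000 still needed.
Take 700 from Source U at 100 ; need 2300 more.
Source 6 at 210: take all 750 m³ ; 1550 still needed.
Source N (230): use full 1100 ; 450 m³ to go.
Source P at 270: take all 250 m³ ; 200 still needed.
Source D at 280: take 200 of its 1000 ; requirement met.
Source 29: unused.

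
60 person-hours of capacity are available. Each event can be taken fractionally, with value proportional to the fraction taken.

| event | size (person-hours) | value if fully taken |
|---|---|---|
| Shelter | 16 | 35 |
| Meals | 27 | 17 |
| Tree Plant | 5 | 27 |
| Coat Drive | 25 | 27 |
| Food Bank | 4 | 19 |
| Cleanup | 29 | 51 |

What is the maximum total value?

138.48

Sort by value density: Tree Plant 27/5≈5.4, Food Bank 19/4≈4.75, Shelter 35/16≈2.19, Cleanup 51/29≈1.76, Coat Drive 27/25≈1.08, Meals 17/27≈0.63.
Tree Plant: take in full, 5 person-hours for value 27 ; 55 left.
All 4 person-hours of Food Bank fit (value 19) ; 51 remain.
Shelter: take in full, 16 person-hours for value 35 ; 35 left.
Take all of Cleanup (29 person-hours, value 51) ; 6 person-hours left.
Fill the last 6 person-hours with part of Coat Drive: 6/25 of it earns 6.48.
Total value = 138.48.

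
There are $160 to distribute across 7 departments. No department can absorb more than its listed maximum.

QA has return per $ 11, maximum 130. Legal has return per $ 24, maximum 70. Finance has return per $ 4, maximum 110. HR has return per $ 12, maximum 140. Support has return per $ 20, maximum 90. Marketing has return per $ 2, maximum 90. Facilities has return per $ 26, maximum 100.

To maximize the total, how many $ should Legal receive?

Order the departments by return per $: Facilities 26 > Legal 24 > Support 20 > HR 12 > QA 11 > Finance 4 > Marketing 2.
Facilities takes 100 to reach its cap of 100 → 60 left.
Only 60 left; Legal takes them to reach 60.

60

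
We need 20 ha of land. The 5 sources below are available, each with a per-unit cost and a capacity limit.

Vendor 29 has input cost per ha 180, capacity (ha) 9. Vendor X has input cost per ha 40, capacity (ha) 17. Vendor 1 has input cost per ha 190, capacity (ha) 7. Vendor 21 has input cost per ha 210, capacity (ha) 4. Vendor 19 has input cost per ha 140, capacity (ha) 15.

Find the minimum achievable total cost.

1100

Cheapest first:
Vendor X (40): use full 17 ; 3 ha to go.
Take 3 from Vendor 19 at 140 to finish.
Vendor 29, Vendor 1, Vendor 21: unused.
Cost = 17×40 + 3×140 = 1100.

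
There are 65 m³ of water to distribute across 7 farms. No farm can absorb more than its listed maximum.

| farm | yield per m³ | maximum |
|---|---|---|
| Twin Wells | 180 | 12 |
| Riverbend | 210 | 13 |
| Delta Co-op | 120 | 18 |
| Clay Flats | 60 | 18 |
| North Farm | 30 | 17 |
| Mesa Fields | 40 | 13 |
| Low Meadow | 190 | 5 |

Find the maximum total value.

9020

Highest yield per m³ first: Riverbend 210 > Low Meadow 190 > Twin Wells 180 > Delta Co-op 120 > Clay Flats 60 > Mesa Fields 40 > North Farm 30.
Riverbend: +13 to 13 (cap) ; 52 left.
Give Low Meadow 5 to hit its cap of 5 ; 47 left.
Twin Wells takes 12 to reach its cap of 12 ; 35 left.
Give Delta Co-op 18 to hit its cap of 18 ; 17 left.
Clay Flats has room for 18 but only 17 remain, so it gets 17.
Total = 180×12 + 210×13 + 120×18 + 60×17 + 190×5 = 9020.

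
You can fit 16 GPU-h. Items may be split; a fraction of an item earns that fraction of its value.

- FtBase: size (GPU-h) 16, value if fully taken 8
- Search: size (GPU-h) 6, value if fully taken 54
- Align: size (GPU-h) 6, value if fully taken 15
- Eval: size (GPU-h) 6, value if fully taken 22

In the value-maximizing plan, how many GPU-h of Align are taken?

Best value per unit of size first: Search 54/6≈9, Eval 22/6≈3.67, Align 15/6≈2.5, FtBase 8/16≈0.5.
Search: take in full, 6 GPU-h for value 54 — 10 left.
All 6 GPU-h of Eval fit (value 22) — 4 remain.
Only 4 GPU-h remain; take 4/6 of Align for value 15×4/6 = 10.

4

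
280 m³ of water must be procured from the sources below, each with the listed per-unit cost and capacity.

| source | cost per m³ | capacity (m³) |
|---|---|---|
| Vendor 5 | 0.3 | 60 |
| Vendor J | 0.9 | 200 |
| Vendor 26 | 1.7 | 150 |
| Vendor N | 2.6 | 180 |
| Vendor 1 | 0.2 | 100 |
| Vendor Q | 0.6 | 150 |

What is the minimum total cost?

Cheapest first:
Vendor 1 at 0.2: take all 100 m³ ; 180 still needed.
Take 60 from Vendor 5 at 0.3 ; need 120 more.
Vendor Q (0.6): take the remaining 120 ; done.
Vendor J, Vendor 26, Vendor N: unused.
Cost = 100×0.2 + 60×0.3 + 120×0.6 = 110.

110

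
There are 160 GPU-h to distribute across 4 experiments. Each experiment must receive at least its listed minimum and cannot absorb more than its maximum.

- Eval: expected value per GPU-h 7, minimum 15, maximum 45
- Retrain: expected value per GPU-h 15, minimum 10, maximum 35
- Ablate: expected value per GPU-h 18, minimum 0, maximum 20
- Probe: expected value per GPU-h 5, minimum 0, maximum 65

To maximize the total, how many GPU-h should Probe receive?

Meeting every minimum uses 15+10+0+0 = 25 GPU-h, leaving 135.
Highest expected value per GPU-h first: Ablate 18 > Retrain 15 > Eval 7 > Probe 5.
Ablate: +20 to 20 (cap) ; 115 left.
Retrain: +25 to 35 (cap) ; 90 left.
Eval takes 30 more to reach its cap of 45 ; 60 left.
Probe has room for 65 more but only 60 remain, so it gets 60.

60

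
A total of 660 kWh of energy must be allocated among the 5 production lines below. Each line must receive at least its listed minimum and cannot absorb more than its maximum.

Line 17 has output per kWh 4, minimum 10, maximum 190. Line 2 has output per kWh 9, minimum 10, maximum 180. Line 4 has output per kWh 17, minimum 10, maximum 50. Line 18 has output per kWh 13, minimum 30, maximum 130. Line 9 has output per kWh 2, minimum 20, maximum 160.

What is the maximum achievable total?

5140

Meeting every minimum uses 10+10+10+30+20 = 80 kWh, leaving 580.
Highest output per kWh first: Line 4 17 > Line 18 13 > Line 2 9 > Line 17 4 > Line 9 2.
Give Line 4 40 more to hit its cap of 50 — 540 left.
Line 18 takes 100 more to reach its cap of 130 — 440 left.
Line 2 takes 170 more to reach its cap of 180 — 270 left.
Line 17 takes 180 more to reach its cap of 190 — 90 left.
Line 9 has room for 140 more but only 90 remain, so it gets 110.
Total = 4×190 + 9×180 + 17×50 + 13×130 + 2×110 = 5140.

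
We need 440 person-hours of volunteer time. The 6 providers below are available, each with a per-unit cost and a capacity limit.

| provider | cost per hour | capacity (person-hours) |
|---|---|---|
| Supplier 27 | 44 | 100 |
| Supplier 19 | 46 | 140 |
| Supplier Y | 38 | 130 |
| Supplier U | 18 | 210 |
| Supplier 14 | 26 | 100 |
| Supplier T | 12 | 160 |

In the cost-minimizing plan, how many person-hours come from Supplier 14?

Cheapest first:
Take 160 from Supplier T at 12 ; need 280 more.
Take 210 from Supplier U at 18 ; need 70 more.
Supplier 14 (26): take the remaining 70 ; done.
Supplier Y, Supplier 27, Supplier 19: unused.

70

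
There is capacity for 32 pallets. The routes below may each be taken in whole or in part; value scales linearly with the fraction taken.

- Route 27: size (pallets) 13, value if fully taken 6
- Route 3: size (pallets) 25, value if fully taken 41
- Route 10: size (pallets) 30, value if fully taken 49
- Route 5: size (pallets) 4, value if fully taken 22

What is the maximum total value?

Best value per unit of size first: Route 5 22/4≈5.5, Route 3 41/25≈1.64, Route 10 49/30≈1.63, Route 27 6/13≈0.462.
Route 5: take in full, 4 pallets for value 22 — 28 left.
Route 3: take in full, 25 pallets for value 41 — 3 left.
Fill the last 3 pallets with part of Route 10: 3/30 of it earns 4.9.
Total value = 67.9.

67.9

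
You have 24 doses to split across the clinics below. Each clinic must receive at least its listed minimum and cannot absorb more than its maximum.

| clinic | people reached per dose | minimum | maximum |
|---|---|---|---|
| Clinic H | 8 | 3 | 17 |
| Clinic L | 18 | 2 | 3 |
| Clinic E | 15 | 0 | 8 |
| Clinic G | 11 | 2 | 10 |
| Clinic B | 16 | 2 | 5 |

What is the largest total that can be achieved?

Meeting every minimum uses 3+2+0+2+2 = 9 doses, leaving 15.
Highest people reached per dose first: Clinic L 18 > Clinic B 16 > Clinic E 15 > Clinic G 11 > Clinic H 8.
Clinic L takes 1 more to reach its cap of 3 ; 14 left.
Clinic B: +3 to 5 (cap) ; 11 left.
Clinic E takes 8 more to reach its cap of 8 ; 3 left.
Clinic G: +3 (room for 8) → 5. Pool exhausted.
Total = 8×3 + 18×3 + 15×8 + 11×5 + 16×5 = 333.

333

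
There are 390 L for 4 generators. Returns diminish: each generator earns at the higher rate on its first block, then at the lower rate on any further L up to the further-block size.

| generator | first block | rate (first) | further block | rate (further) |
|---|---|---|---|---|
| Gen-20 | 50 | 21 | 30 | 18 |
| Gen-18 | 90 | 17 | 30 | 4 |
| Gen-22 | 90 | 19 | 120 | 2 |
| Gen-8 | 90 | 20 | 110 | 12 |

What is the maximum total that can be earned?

7110

Treat each block as its own option and order by rate: Gen-20/first 21 > Gen-8/first 20 > Gen-22/first 19 > Gen-20/second 18 > Gen-18/first 17 > Gen-8/second 12 > Gen-18/second 4 > Gen-22/second 2.
Fill Gen-20 first block (50 at 21) ; 340 left.
Fill Gen-8 first block (90 at 20) ; 250 left.
Gen-22 first at 19: fill all 90 ; 160 left.
Fill Gen-20 second block (30 at 18) ; 130 left.
Gen-18 first at 17: fill all 90 ; 40 left.
Gen-8 second at 12: only 40 left, fill 40.
Total = 21×50 + 20×90 + 19×90 + 18×30 + 17×90 + 12×40 = 7110.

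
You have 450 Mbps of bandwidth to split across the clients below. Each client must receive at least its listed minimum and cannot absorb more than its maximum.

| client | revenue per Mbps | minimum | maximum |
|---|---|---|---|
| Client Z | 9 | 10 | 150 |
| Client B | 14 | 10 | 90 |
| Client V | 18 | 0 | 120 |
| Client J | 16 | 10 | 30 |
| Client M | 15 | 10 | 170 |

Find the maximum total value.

Meeting every minimum uses 10+10+0+10+10 = 40 Mbps, leaving 410.
Rank by revenue per Mbps: Client V 18 > Client J 16 > Client M 15 > Client B 14 > Client Z 9.
Give Client V 120 more to hit its cap of 120 → 290 left.
Client J takes 20 more to reach its cap of 30 → 270 left.
Give Client M 160 more to hit its cap of 170 → 110 left.
Client B takes 80 more to reach its cap of 90 → 30 left.
Only 30 left; Client Z takes them to reach 40.
Total = 9×40 + 14×90 + 18×120 + 16×30 + 15×170 = 6810.

6810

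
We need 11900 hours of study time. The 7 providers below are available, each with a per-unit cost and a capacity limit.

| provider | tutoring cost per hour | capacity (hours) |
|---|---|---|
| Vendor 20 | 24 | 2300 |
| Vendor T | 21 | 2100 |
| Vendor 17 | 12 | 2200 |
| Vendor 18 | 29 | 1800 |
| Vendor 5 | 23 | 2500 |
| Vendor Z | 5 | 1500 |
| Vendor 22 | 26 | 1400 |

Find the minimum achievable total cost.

Use providers in increasing cost order.
Take 1500 from Vendor Z at 5 — need 10400 more.
Take 2200 from Vendor 17 at 12 — need 8200 more.
Vendor T (21): use full 2100 — 6100 hours to go.
Take 2500 from Vendor 5 at 23 — need 3600 more.
Vendor 20 at 24: take all 2300 hours — 1300 still needed.
Vendor 22 at 26: take 1300 of its 1400 — requirement met.
Vendor 18: unused.
Cost = 1500×5 + 2200×12 + 2100×21 + 2500×23 + 2300×24 + 1300×26 = 224500.

224500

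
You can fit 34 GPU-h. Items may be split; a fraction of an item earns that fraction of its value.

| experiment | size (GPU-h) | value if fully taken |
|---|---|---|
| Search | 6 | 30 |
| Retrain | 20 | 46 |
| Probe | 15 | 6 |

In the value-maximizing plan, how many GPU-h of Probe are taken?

8

Rank by value-to-size ratio: Search 30/6≈5, Retrain 46/20≈2.3, Probe 6/15≈0.4.
Search: take in full, 6 GPU-h for value 30 → 28 left.
All 20 GPU-h of Retrain fit (value 46) → 8 remain.
8 GPU-h left: a 8/15 share of Probe gives 6×8/15 = 3.2.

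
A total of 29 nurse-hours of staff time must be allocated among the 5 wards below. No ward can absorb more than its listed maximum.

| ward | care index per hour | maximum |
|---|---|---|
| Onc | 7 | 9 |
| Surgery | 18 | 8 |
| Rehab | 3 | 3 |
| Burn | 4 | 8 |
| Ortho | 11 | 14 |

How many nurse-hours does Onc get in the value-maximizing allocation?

7

Highest care index per hour first: Surgery 18 > Ortho 11 > Onc 7 > Burn 4 > Rehab 3.
Surgery takes 8 to reach its cap of 8 — 21 left.
Give Ortho 14 to hit its cap of 14 — 7 left.
Only 7 left; Onc takes them to reach 7.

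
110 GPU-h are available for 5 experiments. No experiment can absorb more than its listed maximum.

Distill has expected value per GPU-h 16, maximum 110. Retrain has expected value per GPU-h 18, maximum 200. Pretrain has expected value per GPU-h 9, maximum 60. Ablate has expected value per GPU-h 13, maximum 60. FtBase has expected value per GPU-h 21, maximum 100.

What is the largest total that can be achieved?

Order the experiments by expected value per GPU-h: FtBase 21 > Retrain 18 > Distill 16 > Ablate 13 > Pretrain 9.
FtBase takes 100 to reach its cap of 100 — 10 left.
Only 10 left; Retrain takes them to reach 10.
Total = 18×10 + 21×100 = 2280.

2280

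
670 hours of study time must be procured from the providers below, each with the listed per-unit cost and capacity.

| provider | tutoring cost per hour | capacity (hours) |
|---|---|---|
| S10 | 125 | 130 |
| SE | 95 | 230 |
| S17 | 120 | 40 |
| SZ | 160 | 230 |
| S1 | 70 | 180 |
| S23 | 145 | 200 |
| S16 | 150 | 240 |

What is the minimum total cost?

Fill from the cheapest provider first.
S1 at 70: take all 180 hours → 490 still needed.
SE at 95: take all 230 hours → 260 still needed.
S17 (120): use full 40 → 220 hours to go.
S10 at 125: take all 130 hours → 90 still needed.
S23 at 145: take 90 of its 200 → requirement met.
S16, SZ: unused.
Cost = 180×70 + 230×95 + 40×120 + 130×125 + 90×145 = 68550.

68550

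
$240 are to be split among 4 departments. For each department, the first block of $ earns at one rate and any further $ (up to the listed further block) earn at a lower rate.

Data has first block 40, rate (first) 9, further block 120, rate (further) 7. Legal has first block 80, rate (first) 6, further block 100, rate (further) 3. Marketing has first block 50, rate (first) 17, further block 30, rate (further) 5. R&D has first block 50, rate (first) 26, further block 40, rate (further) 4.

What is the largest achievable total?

Order all 8 blocks by rate: R&D/T1 26 > Marketing/T1 17 > Data/T1 9 > Data/T2 7 > Legal/T1 6 > Marketing/T2 5 > R&D/T2 4 > Legal/T2 3.
R&D/T1 (26): +50 ; 190 left.
Marketing/T1 (17): +50 ; 140 left.
Data/T1 (9): +40 ; 100 left.
Data/T2: +100 of 120 at 7; pool empty.
Total = 26×50 + 17×50 + 9×40 + 7×100 = 3210.

3210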